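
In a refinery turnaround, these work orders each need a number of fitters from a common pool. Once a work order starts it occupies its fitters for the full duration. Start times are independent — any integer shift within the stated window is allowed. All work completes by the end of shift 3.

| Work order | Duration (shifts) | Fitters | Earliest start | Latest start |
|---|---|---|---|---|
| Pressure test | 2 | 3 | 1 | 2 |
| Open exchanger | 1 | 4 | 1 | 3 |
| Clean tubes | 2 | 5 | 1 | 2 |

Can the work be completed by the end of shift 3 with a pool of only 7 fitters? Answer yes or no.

The minimum achievable peak is 8; 7 < 8, so no feasible schedule stays within the cap.

no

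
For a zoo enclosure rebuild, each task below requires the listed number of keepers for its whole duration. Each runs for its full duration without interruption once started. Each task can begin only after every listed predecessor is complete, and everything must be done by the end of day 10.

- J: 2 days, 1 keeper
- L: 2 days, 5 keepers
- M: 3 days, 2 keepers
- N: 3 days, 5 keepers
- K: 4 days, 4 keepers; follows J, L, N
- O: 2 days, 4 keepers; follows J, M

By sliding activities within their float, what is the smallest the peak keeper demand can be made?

8

Early-start (J@1, L@1, M@1, N@1, K@4, O@4) gives peak 13: d1:13  d2:13  d3:7  d4:8  d5:8  d6:4  d7:4  d8:0  d9:0  d10:0.
Shift N→3, K→6, O→6.
Schedule J@1, L@1, M@1, N@3, K@6, O@6: d1:8  d2:8  d3:7  d4:5  d5:5  d6:8  d7:8  d8:4  d9:4  d10:0 — peak 8.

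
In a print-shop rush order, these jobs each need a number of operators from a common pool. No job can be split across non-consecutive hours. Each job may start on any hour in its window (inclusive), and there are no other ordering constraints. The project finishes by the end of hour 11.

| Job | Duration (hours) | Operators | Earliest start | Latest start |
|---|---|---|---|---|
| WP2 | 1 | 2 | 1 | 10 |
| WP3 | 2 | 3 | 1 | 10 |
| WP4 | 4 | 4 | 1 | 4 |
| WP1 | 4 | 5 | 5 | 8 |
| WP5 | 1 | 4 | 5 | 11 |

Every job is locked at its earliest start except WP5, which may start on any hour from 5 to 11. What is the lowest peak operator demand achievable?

WP5@5: h1:9  h2:7  h3:4  h4:4  h5:9  h6:5  h7:5  h8:5  h9:0  h10:0  h11:0 → peak 9
WP5@6: h1:9  h2:7  h3:4  h4:4  h5:5  h6:9  h7:5  h8:5  h9:0  h10:0  h11:0 → peak 9
WP5@7: h1:9  h2:7  h3:4  h4:4  h5:5  h6:5  h7:9  h8:5  h9:0  h10:0  h11:0 → peak 9
WP5@8: h1:9  h2:7  h3:4  h4:4  h5:5  h6:5  h7:5  h8:9  h9:0  h10:0  h11:0 → peak 9
WP5@9: h1:9  h2:7  h3:4  h4:4  h5:5  h6:5  h7:5  h8:5  h9:4  h10:0  h11:0 → peak 9
WP5@10: h1:9  h2:7  h3:4  h4:4  h5:5  h6:5  h7:5  h8:5  h9:0  h10:4  h11:0 → peak 9
WP5@11: h1:9  h2:7  h3:4  h4:4  h5:5  h6:5  h7:5  h8:5  h9:0  h10:0  h11:4 → peak 9
Best is WP5@5, peak 9.

9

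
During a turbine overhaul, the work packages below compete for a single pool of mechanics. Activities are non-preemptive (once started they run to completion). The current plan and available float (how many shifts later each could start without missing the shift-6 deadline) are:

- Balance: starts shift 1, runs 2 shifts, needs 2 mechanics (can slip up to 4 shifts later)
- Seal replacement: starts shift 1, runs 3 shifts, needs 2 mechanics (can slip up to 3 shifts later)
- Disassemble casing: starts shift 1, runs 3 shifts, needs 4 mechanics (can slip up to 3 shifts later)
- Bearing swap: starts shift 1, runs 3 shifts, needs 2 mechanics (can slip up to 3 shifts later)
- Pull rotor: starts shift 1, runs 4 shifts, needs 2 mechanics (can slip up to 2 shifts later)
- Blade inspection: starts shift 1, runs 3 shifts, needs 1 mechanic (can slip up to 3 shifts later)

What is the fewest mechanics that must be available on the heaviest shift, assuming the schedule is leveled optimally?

7

Early-start (Balance@1, Seal replacement@1, Disassemble casing@1, Bearing swap@1, Pull rotor@1, Blade inspection@1) gives peak 13: s1:13  s2:13  s3:11  s4:2  s5:0  s6:0.
Shift Disassemble casing→4, Pull rotor→3.
Schedule Balance@1, Seal replacement@1, Disassemble casing@4, Bearing swap@1, Pull rotor@3, Blade inspection@1: s1:7  s2:7  s3:7  s4:6  s5:6  s6:6 — peak 7.
Total mechanic-shifts = 39 over 6 shifts ⇒ peak ≥ ⌈39/6⌉ = 7, so 7 is optimal.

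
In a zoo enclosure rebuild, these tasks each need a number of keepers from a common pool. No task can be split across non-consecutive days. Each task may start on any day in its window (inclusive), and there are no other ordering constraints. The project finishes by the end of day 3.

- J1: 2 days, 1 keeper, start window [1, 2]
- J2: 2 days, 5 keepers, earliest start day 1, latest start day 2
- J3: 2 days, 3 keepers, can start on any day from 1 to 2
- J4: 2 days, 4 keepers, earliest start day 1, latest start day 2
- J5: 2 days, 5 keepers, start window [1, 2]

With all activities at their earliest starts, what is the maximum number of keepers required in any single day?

18

Early-start schedule: J1@1, J2@1, J3@1, J4@1, J5@1.
Load per day: day 1: 18, day 2: 18, day 3: 0.
Peak is 18.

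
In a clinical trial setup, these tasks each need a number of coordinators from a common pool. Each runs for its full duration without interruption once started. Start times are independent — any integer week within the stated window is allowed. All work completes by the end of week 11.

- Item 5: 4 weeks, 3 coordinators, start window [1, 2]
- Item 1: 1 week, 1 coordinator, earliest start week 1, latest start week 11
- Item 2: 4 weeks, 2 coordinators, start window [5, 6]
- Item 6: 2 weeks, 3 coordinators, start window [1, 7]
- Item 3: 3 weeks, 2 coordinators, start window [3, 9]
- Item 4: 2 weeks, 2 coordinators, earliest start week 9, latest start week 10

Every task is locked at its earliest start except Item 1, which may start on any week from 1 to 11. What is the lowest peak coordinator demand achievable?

6

Item 1@1: w1:7  w2:6  w3:5  w4:5  w5:4  w6:2  w7:2  w8:2  w9:2  w10:2  w11:0 → peak 7
Item 1@2: w1:6  w2:7  w3:5  w4:5  w5:4  w6:2  w7:2  w8:2  w9:2  w10:2  w11:0 → peak 7
Item 1@3: w1:6  w2:6  w3:6  w4:5  w5:4  w6:2  w7:2  w8:2  w9:2  w10:2  w11:0 → peak 6
Item 1@4: w1:6  w2:6  w3:5  w4:6  w5:4  w6:2  w7:2  w8:2  w9:2  w10:2  w11:0 → peak 6
Item 1@5: w1:6  w2:6  w3:5  w4:5  w5:5  w6:2  w7:2  w8:2  w9:2  w10:2  w11:0 → peak 6
Item 1@6: w1:6  w2:6  w3:5  w4:5  w5:4  w6:3  w7:2  w8:2  w9:2  w10:2  w11:0 → peak 6
Item 1@7: w1:6  w2:6  w3:5  w4:5  w5:4  w6:2  w7:3  w8:2  w9:2  w10:2  w11:0 → peak 6
Item 1@8: w1:6  w2:6  w3:5  w4:5  w5:4  w6:2  w7:2  w8:3  w9:2  w10:2  w11:0 → peak 6
Item 1@9: w1:6  w2:6  w3:5  w4:5  w5:4  w6:2  w7:2  w8:2  w9:3  w10:2  w11:0 → peak 6
Item 1@10: w1:6  w2:6  w3:5  w4:5  w5:4  w6:2  w7:2  w8:2  w9:2  w10:3  w11:0 → peak 6
Item 1@11: w1:6  w2:6  w3:5  w4:5  w5:4  w6:2  w7:2  w8:2  w9:2  w10:2  w11:1 → peak 6
Best is Item 1@3, peak 6.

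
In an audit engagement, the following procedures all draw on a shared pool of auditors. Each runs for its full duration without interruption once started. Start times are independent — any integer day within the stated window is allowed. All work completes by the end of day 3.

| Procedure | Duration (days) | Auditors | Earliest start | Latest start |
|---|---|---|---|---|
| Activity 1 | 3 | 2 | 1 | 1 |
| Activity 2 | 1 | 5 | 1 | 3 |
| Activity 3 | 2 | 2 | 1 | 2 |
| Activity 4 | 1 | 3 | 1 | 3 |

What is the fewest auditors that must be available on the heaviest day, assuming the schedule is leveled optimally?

Early-start (Activity 1@1, Activity 2@1, Activity 3@1, Activity 4@1) gives peak 12: d1:12  d2:4  d3:2.
Shift Activity 3→2, Activity 4→2.
Schedule Activity 1@1, Activity 2@1, Activity 3@2, Activity 4@2: d1:7  d2:7  d3:4 — peak 7.
No arrangement of the 18 feasible schedules does better.

7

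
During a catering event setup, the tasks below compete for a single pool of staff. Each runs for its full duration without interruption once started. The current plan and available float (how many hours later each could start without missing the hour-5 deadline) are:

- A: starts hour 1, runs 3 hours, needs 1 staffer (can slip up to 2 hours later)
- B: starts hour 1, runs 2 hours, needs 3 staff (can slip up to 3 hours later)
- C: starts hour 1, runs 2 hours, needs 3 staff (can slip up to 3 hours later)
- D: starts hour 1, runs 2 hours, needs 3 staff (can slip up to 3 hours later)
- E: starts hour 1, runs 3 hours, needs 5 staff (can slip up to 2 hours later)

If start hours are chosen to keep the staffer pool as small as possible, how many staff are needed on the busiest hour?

8

Early-start (A@1, B@1, C@1, D@1, E@1) gives peak 15: h1:15  h2:15  h3:6  h4:0  h5:0.
Shift D→4, E→3.
Schedule A@1, B@1, C@1, D@4, E@3: h1:7  h2:7  h3:6  h4:8  h5:8 — peak 8.
Total staffer-hours = 36 over 5 hours ⇒ peak ≥ ⌈36/5⌉ = 8, so 8 is optimal.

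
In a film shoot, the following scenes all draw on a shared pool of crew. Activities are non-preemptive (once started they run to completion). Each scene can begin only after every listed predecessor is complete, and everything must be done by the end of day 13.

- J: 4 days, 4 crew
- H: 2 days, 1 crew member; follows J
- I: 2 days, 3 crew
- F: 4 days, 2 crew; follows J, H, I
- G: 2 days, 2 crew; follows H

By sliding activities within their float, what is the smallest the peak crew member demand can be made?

Early-start (J@1, H@5, I@1, F@7, G@7) gives peak 7: d1:7  d2:7  d3:4  d4:4  d5:1  d6:1  d7:4  d8:4  d9:2  d10:2  d11:0  d12:0  d13:0.
Shift I→5.
Schedule J@1, H@5, I@5, F@7, G@7: d1:4  d2:4  d3:4  d4:4  d5:4  d6:4  d7:4  d8:4  d9:2  d10:2  d11:0  d12:0  d13:0 — peak 4.

4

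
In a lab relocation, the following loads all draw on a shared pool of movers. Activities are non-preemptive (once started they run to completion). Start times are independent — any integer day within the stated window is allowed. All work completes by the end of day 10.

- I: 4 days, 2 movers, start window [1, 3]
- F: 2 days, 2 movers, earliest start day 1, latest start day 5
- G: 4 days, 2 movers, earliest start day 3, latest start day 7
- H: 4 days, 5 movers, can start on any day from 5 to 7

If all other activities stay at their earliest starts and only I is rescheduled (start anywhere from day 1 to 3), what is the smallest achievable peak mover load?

I@1: d1:4  d2:4  d3:4  d4:4  d5:7  d6:7  d7:5  d8:5  d9:0  d10:0 → peak 7
I@2: d1:2  d2:4  d3:4  d4:4  d5:9  d6:7  d7:5  d8:5  d9:0  d10:0 → peak 9
I@3: d1:2  d2:2  d3:4  d4:4  d5:9  d6:9  d7:5  d8:5  d9:0  d10:0 → peak 9
Best is I@1, peak 7.

7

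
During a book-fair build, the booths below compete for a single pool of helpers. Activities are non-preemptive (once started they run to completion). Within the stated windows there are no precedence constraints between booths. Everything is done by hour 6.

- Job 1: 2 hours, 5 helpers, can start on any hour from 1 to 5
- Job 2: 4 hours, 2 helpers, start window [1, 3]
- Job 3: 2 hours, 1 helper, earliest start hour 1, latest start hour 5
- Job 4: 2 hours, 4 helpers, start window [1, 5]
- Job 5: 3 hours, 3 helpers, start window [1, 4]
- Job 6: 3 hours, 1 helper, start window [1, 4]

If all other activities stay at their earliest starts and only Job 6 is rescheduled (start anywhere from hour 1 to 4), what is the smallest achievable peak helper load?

Job 6@1: h1:16  h2:16  h3:6  h4:2  h5:0  h6:0 → peak 16
Job 6@2: h1:15  h2:16  h3:6  h4:3  h5:0  h6:0 → peak 16
Job 6@3: h1:15  h2:15  h3:6  h4:3  h5:1  h6:0 → peak 15
Job 6@4: h1:15  h2:15  h3:5  h4:3  h5:1  h6:1 → peak 15
Best is Job 6@3, peak 15.

15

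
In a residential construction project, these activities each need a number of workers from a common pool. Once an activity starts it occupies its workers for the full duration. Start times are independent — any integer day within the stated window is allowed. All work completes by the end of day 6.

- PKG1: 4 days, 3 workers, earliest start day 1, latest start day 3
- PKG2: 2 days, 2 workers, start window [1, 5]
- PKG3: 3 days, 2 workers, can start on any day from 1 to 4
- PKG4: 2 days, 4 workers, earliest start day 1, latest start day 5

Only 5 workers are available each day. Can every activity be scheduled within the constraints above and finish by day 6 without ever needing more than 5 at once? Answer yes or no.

no

The minimum achievable peak is 6; 5 < 6, so no feasible schedule stays within the cap.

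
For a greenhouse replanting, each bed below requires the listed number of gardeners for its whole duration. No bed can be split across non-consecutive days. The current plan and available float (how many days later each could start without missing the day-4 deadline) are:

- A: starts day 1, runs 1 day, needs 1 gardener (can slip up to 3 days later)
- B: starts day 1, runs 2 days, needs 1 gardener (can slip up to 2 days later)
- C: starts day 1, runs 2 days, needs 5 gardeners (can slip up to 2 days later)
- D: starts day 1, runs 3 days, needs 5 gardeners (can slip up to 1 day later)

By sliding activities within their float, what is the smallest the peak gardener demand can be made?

10

Early-start (A@1, B@1, C@1, D@1) gives peak 12: d1:12  d2:11  d3:5  d4:0.
Shift C→3.
Schedule A@1, B@1, C@3, D@1: d1:7  d2:6  d3:10  d4:5 — peak 10.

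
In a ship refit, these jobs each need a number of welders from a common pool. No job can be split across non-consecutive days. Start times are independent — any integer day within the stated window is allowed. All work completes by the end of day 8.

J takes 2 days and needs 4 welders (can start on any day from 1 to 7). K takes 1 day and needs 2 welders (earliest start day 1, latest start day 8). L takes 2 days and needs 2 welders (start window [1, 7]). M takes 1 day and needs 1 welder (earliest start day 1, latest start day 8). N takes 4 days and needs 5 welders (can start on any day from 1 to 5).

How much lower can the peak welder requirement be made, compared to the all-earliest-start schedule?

9

Early-start peak: d1:14  d2:11  d3:5  d4:5  d5:0  d6:0  d7:0  d8:0 ⇒ 14.
Leveled (J@1, K@3, L@3, M@1, N@5): d1:5  d2:4  d3:4  d4:2  d5:5  d6:5  d7:5  d8:5 ⇒ 5.
Reduction 14 − 5 = 9.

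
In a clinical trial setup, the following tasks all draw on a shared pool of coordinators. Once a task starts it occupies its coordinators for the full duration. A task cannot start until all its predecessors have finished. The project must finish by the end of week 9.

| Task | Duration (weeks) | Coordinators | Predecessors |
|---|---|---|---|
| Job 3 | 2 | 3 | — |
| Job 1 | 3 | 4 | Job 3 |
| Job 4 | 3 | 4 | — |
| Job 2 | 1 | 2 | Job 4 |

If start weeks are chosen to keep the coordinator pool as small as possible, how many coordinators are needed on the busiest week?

Early-start (Job 3@1, Job 1@3, Job 4@1, Job 2@4) gives peak 8: w1:7  w2:7  w3:8  w4:6  w5:4  w6:0  w7:0  w8:0  w9:0.
Shift Job 4→6, Job 2→9.
Schedule Job 3@1, Job 1@3, Job 4@6, Job 2@9: w1:3  w2:3  w3:4  w4:4  w5:4  w6:4  w7:4  w8:4  w9:2 — peak 4.
Total coordinator-weeks = 32 over 9 weeks ⇒ peak ≥ ⌈32/9⌉ = 4, so 4 is optimal.

4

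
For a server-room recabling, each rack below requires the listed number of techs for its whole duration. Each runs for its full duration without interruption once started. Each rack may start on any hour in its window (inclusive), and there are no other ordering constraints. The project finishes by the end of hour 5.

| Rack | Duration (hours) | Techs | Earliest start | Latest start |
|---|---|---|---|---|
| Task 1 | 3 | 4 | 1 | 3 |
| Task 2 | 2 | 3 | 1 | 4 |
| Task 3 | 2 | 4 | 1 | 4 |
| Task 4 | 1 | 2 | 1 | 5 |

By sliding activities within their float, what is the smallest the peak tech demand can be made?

Early-start (Task 1@1, Task 2@1, Task 3@1, Task 4@1) gives peak 13: h1:13  h2:11  h3:4  h4:0  h5:0.
Shift Task 3→4, Task 4→3.
Schedule Task 1@1, Task 2@1, Task 3@4, Task 4@3: h1:7  h2:7  h3:6  h4:4  h5:4 — peak 7.

7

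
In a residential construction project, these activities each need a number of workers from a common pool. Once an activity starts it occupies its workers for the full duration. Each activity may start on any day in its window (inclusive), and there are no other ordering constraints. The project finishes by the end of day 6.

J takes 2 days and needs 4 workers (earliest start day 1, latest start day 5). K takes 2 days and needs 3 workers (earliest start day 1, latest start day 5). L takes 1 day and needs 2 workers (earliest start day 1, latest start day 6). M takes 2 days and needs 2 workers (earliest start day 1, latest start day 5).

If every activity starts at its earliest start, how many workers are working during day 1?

11

At early start, day 1 has: J, K, L, M.
Demand: 4 + 3 + 2 + 2 = 11.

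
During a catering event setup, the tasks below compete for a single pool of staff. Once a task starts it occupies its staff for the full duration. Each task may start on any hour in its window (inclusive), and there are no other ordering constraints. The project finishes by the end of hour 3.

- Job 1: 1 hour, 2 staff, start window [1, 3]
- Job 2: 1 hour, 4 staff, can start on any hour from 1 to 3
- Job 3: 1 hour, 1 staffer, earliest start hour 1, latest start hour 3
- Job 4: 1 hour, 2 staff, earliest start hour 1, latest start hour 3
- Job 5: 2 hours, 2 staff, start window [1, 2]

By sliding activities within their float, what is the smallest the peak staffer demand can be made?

5

Early-start (Job 1@1, Job 2@1, Job 3@1, Job 4@1, Job 5@1) gives peak 11: h1:11  h2:2  h3:0.
Shift Job 2→3, Job 4→2.
Schedule Job 1@1, Job 2@3, Job 3@1, Job 4@2, Job 5@1: h1:5  h2:4  h3:4 — peak 5.
Total staffer-hours = 13 over 3 hours ⇒ peak ≥ ⌈13/3⌉ = 5, so 5 is optimal.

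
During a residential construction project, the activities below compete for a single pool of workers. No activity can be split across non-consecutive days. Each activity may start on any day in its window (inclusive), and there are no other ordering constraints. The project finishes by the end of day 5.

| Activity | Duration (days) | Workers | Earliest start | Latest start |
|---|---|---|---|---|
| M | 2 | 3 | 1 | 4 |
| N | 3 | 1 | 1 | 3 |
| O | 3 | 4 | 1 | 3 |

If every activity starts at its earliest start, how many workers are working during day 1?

At early start, day 1 has: M, N, O.
Demand: 3 + 1 + 4 = 8.

8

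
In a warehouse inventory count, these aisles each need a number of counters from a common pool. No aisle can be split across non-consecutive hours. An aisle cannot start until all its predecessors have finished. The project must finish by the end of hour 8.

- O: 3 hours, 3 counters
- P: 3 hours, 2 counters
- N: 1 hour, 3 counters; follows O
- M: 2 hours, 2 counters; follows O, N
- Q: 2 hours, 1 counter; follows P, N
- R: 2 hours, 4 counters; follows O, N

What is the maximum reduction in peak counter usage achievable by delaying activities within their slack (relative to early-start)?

2

Early-start peak: h1:5  h2:5  h3:5  h4:3  h5:7  h6:7  h7:0  h8:0 ⇒ 7.
Leveled (O@1, P@1, N@4, M@5, Q@5, R@7): h1:5  h2:5  h3:5  h4:3  h5:3  h6:3  h7:4  h8:4 ⇒ 5.
Reduction 7 − 5 = 2.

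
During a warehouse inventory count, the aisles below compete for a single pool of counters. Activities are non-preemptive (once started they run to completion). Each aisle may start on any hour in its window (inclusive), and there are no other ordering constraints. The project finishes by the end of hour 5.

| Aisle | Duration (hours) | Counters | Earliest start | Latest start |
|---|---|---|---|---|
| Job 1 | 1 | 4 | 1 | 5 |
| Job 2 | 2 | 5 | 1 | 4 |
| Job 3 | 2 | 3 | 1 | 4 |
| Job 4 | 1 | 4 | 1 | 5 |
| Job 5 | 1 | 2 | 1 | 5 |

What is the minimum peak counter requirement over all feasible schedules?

7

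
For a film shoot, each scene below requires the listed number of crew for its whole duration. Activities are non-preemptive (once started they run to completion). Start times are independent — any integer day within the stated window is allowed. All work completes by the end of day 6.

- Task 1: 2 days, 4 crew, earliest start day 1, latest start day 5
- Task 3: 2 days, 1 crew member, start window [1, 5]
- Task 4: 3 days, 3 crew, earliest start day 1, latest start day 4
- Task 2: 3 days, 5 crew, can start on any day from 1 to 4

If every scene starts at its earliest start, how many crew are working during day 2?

13

At early start, day 2 has: Task 1, Task 3, Task 4, Task 2.
Demand: 4 + 1 + 3 + 5 = 13.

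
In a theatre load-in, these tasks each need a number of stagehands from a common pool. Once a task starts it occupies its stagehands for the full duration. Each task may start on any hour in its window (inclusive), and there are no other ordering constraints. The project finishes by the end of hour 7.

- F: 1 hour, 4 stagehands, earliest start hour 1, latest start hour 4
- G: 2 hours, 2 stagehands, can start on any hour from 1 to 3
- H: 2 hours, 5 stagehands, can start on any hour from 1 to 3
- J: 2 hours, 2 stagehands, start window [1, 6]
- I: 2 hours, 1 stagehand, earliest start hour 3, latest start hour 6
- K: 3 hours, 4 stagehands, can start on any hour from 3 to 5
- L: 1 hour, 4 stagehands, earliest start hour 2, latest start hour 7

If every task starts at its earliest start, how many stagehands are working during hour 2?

13

At early start, hour 2 has: G, H, J, L.
Demand: 2 + 5 + 2 + 4 = 13.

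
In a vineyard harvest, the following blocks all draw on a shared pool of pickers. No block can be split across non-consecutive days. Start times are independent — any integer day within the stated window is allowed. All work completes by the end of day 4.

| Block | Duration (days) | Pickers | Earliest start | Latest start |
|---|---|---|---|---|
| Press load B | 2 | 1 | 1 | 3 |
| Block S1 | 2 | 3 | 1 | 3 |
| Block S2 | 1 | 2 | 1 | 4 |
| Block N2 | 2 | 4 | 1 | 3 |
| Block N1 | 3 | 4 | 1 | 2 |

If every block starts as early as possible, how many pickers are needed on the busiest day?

14

Early-start schedule: Press load B@1, Block S1@1, Block S2@1, Block N2@1, Block N1@1.
Load per day: day 1: 14, day 2: 12, day 3: 4, day 4: 0.
Peak is 14.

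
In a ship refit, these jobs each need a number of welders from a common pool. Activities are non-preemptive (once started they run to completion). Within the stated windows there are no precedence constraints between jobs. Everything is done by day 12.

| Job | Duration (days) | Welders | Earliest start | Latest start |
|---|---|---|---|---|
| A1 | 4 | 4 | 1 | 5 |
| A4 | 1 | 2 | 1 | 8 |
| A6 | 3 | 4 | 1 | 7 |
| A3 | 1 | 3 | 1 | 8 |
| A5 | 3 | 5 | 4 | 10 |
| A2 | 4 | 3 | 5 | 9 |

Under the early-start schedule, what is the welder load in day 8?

At early start, day 8 has: A2.
Demand: 3 = 3.

3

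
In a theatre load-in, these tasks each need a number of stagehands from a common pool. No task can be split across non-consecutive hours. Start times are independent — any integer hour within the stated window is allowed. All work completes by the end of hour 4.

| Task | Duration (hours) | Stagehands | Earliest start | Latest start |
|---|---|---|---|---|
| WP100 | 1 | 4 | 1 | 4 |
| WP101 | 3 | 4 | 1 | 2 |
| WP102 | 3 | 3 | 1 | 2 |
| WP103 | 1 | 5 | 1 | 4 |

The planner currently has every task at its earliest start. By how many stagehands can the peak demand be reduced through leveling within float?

Early-start peak: h1:16  h2:7  h3:7  h4:0 ⇒ 16.
Leveled (WP100@1, WP101@1, WP102@2, WP103@4): h1:8  h2:7  h3:7  h4:8 ⇒ 8.
Reduction 16 − 8 = 8.

8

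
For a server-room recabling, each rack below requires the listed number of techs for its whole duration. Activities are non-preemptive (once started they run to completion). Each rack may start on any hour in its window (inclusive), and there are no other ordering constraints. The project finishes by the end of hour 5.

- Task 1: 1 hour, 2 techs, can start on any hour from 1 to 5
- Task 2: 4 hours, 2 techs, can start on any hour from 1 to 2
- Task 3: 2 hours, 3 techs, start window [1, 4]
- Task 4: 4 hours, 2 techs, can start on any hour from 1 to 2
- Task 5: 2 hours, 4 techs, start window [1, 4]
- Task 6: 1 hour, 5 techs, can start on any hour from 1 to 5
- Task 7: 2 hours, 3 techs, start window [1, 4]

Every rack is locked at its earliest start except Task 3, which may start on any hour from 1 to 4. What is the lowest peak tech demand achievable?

18

Task 3@1: h1:21  h2:14  h3:4  h4:4  h5:0 → peak 21
Task 3@2: h1:18  h2:14  h3:7  h4:4  h5:0 → peak 18
Task 3@3: h1:18  h2:11  h3:7  h4:7  h5:0 → peak 18
Task 3@4: h1:18  h2:11  h3:4  h4:7  h5:3 → peak 18
Best is Task 3@2, peak 18.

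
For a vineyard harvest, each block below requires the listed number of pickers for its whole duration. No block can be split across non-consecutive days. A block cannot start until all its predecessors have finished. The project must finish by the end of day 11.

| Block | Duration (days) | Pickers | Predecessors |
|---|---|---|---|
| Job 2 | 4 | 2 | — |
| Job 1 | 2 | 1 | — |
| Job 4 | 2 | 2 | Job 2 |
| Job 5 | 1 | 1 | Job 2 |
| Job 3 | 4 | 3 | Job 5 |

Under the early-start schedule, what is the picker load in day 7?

3

At early start, day 7 has: Job 3.
Demand: 3 = 3.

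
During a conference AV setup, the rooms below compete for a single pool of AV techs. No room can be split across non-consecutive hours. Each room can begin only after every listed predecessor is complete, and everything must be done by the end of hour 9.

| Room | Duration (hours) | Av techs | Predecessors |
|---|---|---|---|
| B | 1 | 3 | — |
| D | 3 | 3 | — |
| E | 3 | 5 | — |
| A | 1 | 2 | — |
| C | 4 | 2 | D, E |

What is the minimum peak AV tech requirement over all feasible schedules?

8

Early-start (B@1, D@1, E@1, A@1, C@4) gives peak 13: h1:13  h2:8  h3:8  h4:2  h5:2  h6:2  h7:2  h8:0  h9:0.
Shift E→2, C→5.
Schedule B@1, D@1, E@2, A@1, C@5: h1:8  h2:8  h3:8  h4:5  h5:2  h6:2  h7:2  h8:2  h9:0 — peak 8.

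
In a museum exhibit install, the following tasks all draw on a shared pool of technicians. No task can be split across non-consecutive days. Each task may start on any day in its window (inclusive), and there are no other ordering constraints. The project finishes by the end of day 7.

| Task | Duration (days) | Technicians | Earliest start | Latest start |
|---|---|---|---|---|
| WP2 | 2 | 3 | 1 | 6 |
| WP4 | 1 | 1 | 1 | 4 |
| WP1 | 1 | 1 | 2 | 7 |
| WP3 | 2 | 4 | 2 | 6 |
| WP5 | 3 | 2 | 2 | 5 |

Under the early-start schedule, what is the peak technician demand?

10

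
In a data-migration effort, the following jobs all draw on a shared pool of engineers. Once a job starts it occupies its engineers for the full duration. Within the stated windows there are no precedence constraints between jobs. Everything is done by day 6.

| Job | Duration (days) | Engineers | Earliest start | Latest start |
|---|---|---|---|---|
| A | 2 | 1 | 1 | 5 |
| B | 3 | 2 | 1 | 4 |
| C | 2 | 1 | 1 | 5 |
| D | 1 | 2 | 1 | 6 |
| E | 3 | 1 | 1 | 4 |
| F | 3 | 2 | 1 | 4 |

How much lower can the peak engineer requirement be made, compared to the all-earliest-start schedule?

Early-start peak: d1:9  d2:7  d3:5  d4:0  d5:0  d6:0 ⇒ 9.
Leveled (A@1, B@1, C@1, D@3, E@4, F@4): d1:4  d2:4  d3:4  d4:3  d5:3  d6:3 ⇒ 4.
Reduction 9 − 4 = 5.

5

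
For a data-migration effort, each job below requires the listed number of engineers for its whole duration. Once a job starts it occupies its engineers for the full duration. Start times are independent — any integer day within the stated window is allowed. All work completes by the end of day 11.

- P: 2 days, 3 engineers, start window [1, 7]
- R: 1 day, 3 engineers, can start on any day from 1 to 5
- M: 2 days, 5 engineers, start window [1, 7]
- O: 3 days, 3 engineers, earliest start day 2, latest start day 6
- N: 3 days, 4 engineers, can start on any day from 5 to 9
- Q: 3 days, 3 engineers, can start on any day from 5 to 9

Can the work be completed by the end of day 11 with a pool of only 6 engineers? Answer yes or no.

Schedule P@1, R@1, M@3, O@5, N@8, Q@5: d1:6  d2:3  d3:5  d4:5  d5:6  d6:6  d7:6  d8:4  d9:4  d10:4  d11:0 — peak 6 ≤ 6.

yes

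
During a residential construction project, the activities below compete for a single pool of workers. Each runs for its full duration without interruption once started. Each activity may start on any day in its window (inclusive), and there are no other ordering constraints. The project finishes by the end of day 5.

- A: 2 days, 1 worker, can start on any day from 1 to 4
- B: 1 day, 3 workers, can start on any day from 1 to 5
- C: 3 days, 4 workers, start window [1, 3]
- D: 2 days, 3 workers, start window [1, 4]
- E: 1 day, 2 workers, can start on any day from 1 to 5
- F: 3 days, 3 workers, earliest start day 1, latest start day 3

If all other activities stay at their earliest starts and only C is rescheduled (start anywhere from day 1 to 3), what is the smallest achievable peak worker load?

12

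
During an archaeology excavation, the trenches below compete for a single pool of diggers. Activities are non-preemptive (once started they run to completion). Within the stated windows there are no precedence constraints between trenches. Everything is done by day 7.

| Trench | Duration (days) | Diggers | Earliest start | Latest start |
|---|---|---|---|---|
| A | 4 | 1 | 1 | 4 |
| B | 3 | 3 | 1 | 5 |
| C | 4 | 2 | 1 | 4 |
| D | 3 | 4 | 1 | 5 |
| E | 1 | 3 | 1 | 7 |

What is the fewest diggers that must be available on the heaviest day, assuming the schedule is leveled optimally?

Early-start (A@1, B@1, C@1, D@1, E@1) gives peak 13: d1:13  d2:10  d3:10  d4:3  d5:0  d6:0  d7:0.
Shift D→5, E→4.
Schedule A@1, B@1, C@1, D@5, E@4: d1:6  d2:6  d3:6  d4:6  d5:4  d6:4  d7:4 — peak 6.
Total digger-days = 36 over 7 days ⇒ peak ≥ ⌈36/7⌉ = 6, so 6 is optimal.

6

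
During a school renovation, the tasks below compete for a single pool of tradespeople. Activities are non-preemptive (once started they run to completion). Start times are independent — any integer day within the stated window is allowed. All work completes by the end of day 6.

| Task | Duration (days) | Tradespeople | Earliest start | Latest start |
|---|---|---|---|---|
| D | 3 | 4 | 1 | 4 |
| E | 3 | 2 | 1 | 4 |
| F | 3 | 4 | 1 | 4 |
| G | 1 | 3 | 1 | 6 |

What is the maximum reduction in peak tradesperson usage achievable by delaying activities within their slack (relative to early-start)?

6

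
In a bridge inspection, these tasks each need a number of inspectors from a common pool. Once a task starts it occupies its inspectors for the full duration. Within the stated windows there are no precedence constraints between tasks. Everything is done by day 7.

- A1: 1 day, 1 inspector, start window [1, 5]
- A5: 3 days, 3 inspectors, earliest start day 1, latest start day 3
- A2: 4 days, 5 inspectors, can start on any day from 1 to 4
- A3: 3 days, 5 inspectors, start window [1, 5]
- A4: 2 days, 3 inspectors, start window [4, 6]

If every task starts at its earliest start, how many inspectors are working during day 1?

At early start, day 1 has: A1, A5, A2, A3.
Demand: 1 + 3 + 5 + 5 = 14.

14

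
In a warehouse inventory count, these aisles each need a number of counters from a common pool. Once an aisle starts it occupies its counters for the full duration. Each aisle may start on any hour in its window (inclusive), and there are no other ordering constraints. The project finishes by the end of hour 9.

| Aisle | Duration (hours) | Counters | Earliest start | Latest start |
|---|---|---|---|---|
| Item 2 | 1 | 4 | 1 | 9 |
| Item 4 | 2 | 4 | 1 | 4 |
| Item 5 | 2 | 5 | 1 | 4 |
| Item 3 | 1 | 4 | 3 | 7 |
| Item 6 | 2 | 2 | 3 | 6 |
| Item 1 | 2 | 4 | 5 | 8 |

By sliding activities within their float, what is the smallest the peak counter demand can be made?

Early-start (Item 2@1, Item 4@1, Item 5@1, Item 3@3, Item 6@3, Item 1@5) gives peak 13: h1:13  h2:9  h3:6  h4:2  h5:4  h6:4  h7:0  h8:0  h9:0.
Shift Item 4→2, Item 5→4, Item 3→6, Item 6→6, Item 1→7.
Schedule Item 2@1, Item 4@2, Item 5@4, Item 3@6, Item 6@6, Item 1@7: h1:4  h2:4  h3:4  h4:5  h5:5  h6:6  h7:6  h8:4  h9:0 — peak 6.

6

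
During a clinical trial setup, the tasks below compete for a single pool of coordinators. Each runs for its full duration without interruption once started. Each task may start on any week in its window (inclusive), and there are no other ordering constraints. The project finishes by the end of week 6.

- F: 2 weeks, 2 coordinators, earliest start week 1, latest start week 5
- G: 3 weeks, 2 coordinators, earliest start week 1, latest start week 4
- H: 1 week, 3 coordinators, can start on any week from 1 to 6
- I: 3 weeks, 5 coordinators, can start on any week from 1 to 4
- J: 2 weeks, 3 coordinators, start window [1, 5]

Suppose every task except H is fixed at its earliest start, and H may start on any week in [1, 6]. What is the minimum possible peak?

12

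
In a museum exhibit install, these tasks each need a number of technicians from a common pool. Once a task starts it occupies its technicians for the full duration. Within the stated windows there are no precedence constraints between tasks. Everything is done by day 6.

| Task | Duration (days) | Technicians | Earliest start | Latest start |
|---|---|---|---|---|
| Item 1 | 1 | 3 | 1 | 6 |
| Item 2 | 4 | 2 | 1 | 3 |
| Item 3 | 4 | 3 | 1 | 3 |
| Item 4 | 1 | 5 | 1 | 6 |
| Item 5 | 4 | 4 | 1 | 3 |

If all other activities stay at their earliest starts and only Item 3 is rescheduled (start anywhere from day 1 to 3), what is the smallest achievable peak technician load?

14

Item 3@1: d1:17  d2:9  d3:9  d4:9  d5:0  d6:0 → peak 17
Item 3@2: d1:14  d2:9  d3:9  d4:9  d5:3  d6:0 → peak 14
Item 3@3: d1:14  d2:6  d3:9  d4:9  d5:3  d6:3 → peak 14
Best is Item 3@2, peak 14.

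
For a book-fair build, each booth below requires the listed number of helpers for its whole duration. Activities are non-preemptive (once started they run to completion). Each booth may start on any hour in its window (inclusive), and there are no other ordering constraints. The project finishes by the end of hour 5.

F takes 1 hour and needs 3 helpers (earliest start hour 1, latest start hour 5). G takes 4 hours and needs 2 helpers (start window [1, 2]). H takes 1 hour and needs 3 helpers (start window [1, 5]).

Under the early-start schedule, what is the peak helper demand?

Early-start schedule: F@1, G@1, H@1.
Load per hour: hour 1: 8, hour 2: 2, hour 3: 2, hour 4: 2, hour 5: 0.
Peak is 8.

8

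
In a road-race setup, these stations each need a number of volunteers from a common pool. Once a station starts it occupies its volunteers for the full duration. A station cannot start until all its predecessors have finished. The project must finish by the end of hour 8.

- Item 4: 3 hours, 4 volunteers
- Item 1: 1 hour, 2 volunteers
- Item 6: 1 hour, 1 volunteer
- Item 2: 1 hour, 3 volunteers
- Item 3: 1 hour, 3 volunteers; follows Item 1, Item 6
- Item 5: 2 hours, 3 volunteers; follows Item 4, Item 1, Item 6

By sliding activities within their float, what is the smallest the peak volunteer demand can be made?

4

Early-start (Item 4@1, Item 1@1, Item 6@1, Item 2@1, Item 3@2, Item 5@4) gives peak 10: h1:10  h2:7  h3:4  h4:3  h5:3  h6:0  h7:0  h8:0.
Shift Item 1→4, Item 6→4, Item 2→5, Item 3→6, Item 5→7.
Schedule Item 4@1, Item 1@4, Item 6@4, Item 2@5, Item 3@6, Item 5@7: h1:4  h2:4  h3:4  h4:3  h5:3  h6:3  h7:3  h8:3 — peak 4.
Total volunteer-hours = 27 over 8 hours ⇒ peak ≥ ⌈27/8⌉ = 4, so 4 is optimal.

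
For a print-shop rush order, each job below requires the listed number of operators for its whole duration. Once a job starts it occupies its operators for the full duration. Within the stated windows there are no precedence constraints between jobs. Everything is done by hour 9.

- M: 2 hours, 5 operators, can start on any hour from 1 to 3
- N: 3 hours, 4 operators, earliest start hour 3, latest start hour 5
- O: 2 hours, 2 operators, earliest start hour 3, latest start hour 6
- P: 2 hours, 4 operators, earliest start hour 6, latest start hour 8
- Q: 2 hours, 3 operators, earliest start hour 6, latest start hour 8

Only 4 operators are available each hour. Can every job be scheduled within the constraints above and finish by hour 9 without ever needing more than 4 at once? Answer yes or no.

no

Total operator-hours = 40; over 9 hours the average is 40/9 > 4, so some hour must exceed 4.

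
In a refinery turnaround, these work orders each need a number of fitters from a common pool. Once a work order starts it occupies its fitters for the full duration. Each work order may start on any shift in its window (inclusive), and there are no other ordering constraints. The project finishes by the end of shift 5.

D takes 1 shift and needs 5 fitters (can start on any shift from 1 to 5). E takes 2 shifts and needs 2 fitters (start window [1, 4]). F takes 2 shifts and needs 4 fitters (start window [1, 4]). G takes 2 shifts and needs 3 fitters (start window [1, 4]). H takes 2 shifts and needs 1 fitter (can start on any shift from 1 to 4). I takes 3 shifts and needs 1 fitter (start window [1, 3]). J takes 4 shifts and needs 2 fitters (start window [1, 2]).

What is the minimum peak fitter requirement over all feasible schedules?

8

Early-start (D@1, E@1, F@1, G@1, H@1, I@1, J@1) gives peak 18: s1:18  s2:13  s3:3  s4:2  s5:0.
Shift F→2, G→4, H→3, I→3, J→2.
Schedule D@1, E@1, F@2, G@4, H@3, I@3, J@2: s1:7  s2:8  s3:8  s4:7  s5:6 — peak 8.
Total fitter-shifts = 36 over 5 shifts ⇒ peak ≥ ⌈36/5⌉ = 8, so 8 is optimal.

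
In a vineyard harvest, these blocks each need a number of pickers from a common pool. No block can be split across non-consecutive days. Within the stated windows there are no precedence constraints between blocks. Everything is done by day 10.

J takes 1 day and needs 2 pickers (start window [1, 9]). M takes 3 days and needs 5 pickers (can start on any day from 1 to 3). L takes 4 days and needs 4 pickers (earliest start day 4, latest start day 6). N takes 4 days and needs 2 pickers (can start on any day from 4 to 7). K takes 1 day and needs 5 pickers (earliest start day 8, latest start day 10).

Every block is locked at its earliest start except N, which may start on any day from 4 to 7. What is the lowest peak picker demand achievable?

7

N@4: d1:7  d2:5  d3:5  d4:6  d5:6  d6:6  d7:6  d8:5  d9:0  d10:0 → peak 7
N@5: d1:7  d2:5  d3:5  d4:4  d5:6  d6:6  d7:6  d8:7  d9:0  d10:0 → peak 7
N@6: d1:7  d2:5  d3:5  d4:4  d5:4  d6:6  d7:6  d8:7  d9:2  d10:0 → peak 7
N@7: d1:7  d2:5  d3:5  d4:4  d5:4  d6:4  d7:6  d8:7  d9:2  d10:2 → peak 7
Best is N@4, peak 7.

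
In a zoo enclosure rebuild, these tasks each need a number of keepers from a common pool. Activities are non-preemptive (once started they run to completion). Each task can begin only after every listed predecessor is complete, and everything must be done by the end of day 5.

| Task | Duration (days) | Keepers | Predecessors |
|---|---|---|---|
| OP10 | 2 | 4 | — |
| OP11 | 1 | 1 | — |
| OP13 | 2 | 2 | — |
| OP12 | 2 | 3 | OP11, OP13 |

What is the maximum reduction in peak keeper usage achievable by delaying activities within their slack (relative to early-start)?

Early-start peak: d1:7  d2:6  d3:3  d4:3  d5:0 ⇒ 7.
Leveled (OP10@1, OP11@1, OP13@2, OP12@4): d1:5  d2:6  d3:2  d4:3  d5:3 ⇒ 6.
Reduction 7 − 6 = 1.

1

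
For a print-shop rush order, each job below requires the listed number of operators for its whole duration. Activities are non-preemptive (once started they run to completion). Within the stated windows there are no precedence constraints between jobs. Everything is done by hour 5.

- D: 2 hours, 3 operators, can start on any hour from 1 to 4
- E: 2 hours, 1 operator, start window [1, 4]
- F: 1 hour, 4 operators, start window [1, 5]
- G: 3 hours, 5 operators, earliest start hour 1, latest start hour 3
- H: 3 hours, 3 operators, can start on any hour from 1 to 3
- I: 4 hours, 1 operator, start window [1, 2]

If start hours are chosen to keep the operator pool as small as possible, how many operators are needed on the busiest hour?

Early-start (D@1, E@1, F@1, G@1, H@1, I@1) gives peak 17: h1:17  h2:13  h3:9  h4:1  h5:0.
Shift G→3, H→2.
Schedule D@1, E@1, F@1, G@3, H@2, I@1: h1:9  h2:8  h3:9  h4:9  h5:5 — peak 9.

9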